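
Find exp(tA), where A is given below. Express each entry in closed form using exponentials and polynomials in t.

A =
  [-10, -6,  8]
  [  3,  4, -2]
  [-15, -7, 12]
e^{tA} =
  [3*t^2*exp(2*t) - 12*t*exp(2*t) + exp(2*t), 2*t^2*exp(2*t) - 6*t*exp(2*t), -2*t^2*exp(2*t) + 8*t*exp(2*t)]
  [3*t*exp(2*t), 2*t*exp(2*t) + exp(2*t), -2*t*exp(2*t)]
  [9*t^2*exp(2*t)/2 - 15*t*exp(2*t), 3*t^2*exp(2*t) - 7*t*exp(2*t), -3*t^2*exp(2*t) + 10*t*exp(2*t) + exp(2*t)]

Strategy: write A = P · J · P⁻¹ where J is a Jordan canonical form, so e^{tA} = P · e^{tJ} · P⁻¹, and e^{tJ} can be computed block-by-block.

A has Jordan form
J =
  [2, 1, 0]
  [0, 2, 1]
  [0, 0, 2]
(up to reordering of blocks).

Per-block formulas:
  For a 3×3 Jordan block J_3(2): exp(t · J_3(2)) = e^(2t)·(I + t·N + (t^2/2)·N^2), where N is the 3×3 nilpotent shift.

After assembling e^{tJ} and conjugating by P, we get:

e^{tA} =
  [3*t^2*exp(2*t) - 12*t*exp(2*t) + exp(2*t), 2*t^2*exp(2*t) - 6*t*exp(2*t), -2*t^2*exp(2*t) + 8*t*exp(2*t)]
  [3*t*exp(2*t), 2*t*exp(2*t) + exp(2*t), -2*t*exp(2*t)]
  [9*t^2*exp(2*t)/2 - 15*t*exp(2*t), 3*t^2*exp(2*t) - 7*t*exp(2*t), -3*t^2*exp(2*t) + 10*t*exp(2*t) + exp(2*t)]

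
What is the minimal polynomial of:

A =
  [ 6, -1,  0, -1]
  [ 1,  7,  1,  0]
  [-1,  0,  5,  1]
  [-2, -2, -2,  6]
x^3 - 18*x^2 + 108*x - 216

The characteristic polynomial is χ_A(x) = (x - 6)^4, so the eigenvalues are known. The minimal polynomial is
  m_A(x) = Π_λ (x − λ)^{k_λ}
where k_λ is the size of the *largest* Jordan block for λ (equivalently, the smallest k with (A − λI)^k v = 0 for every generalised eigenvector v of λ).

  λ = 6: largest Jordan block has size 3, contributing (x − 6)^3

So m_A(x) = (x - 6)^3 = x^3 - 18*x^2 + 108*x - 216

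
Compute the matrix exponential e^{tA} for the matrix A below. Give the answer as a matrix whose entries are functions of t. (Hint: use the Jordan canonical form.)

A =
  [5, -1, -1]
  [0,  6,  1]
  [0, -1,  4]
e^{tA} =
  [exp(5*t), -t*exp(5*t), -t*exp(5*t)]
  [0, t*exp(5*t) + exp(5*t), t*exp(5*t)]
  [0, -t*exp(5*t), -t*exp(5*t) + exp(5*t)]

Strategy: write A = P · J · P⁻¹ where J is a Jordan canonical form, so e^{tA} = P · e^{tJ} · P⁻¹, and e^{tJ} can be computed block-by-block.

A has Jordan form
J =
  [5, 1, 0]
  [0, 5, 0]
  [0, 0, 5]
(up to reordering of blocks).

Per-block formulas:
  For a 2×2 Jordan block J_2(5): exp(t · J_2(5)) = e^(5t)·(I + t·N), where N is the 2×2 nilpotent shift.
  For a 1×1 block at λ = 5: exp(t · [5]) = [e^(5t)].

After assembling e^{tJ} and conjugating by P, we get:

e^{tA} =
  [exp(5*t), -t*exp(5*t), -t*exp(5*t)]
  [0, t*exp(5*t) + exp(5*t), t*exp(5*t)]
  [0, -t*exp(5*t), -t*exp(5*t) + exp(5*t)]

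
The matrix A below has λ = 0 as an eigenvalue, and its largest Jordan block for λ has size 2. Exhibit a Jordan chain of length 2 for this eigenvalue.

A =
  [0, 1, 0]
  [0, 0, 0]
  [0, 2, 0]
A Jordan chain for λ = 0 of length 2:
v_1 = (1, 0, 2)ᵀ
v_2 = (0, 1, 0)ᵀ

Let N = A − (0)·I. We want v_2 with N^2 v_2 = 0 but N^1 v_2 ≠ 0; then v_{j-1} := N · v_j for j = 2, …, 2.

Pick v_2 = (0, 1, 0)ᵀ.
Then v_1 = N · v_2 = (1, 0, 2)ᵀ.

Sanity check: (A − (0)·I) v_1 = (0, 0, 0)ᵀ = 0. ✓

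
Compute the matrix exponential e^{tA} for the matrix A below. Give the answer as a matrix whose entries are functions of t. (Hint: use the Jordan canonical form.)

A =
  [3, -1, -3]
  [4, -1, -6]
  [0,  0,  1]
e^{tA} =
  [2*t*exp(t) + exp(t), -t*exp(t), -3*t*exp(t)]
  [4*t*exp(t), -2*t*exp(t) + exp(t), -6*t*exp(t)]
  [0, 0, exp(t)]

Strategy: write A = P · J · P⁻¹ where J is a Jordan canonical form, so e^{tA} = P · e^{tJ} · P⁻¹, and e^{tJ} can be computed block-by-block.

A has Jordan form
J =
  [1, 1, 0]
  [0, 1, 0]
  [0, 0, 1]
(up to reordering of blocks).

Per-block formulas:
  For a 2×2 Jordan block J_2(1): exp(t · J_2(1)) = e^(1t)·(I + t·N), where N is the 2×2 nilpotent shift.
  For a 1×1 block at λ = 1: exp(t · [1]) = [e^(1t)].

After assembling e^{tJ} and conjugating by P, we get:

e^{tA} =
  [2*t*exp(t) + exp(t), -t*exp(t), -3*t*exp(t)]
  [4*t*exp(t), -2*t*exp(t) + exp(t), -6*t*exp(t)]
  [0, 0, exp(t)]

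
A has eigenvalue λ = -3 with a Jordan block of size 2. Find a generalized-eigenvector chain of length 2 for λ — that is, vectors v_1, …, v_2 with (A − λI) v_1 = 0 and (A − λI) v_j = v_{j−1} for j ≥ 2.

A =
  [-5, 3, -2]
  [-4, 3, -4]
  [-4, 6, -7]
A Jordan chain for λ = -3 of length 2:
v_1 = (-2, -4, -4)ᵀ
v_2 = (1, 0, 0)ᵀ

Let N = A − (-3)·I. We want v_2 with N^2 v_2 = 0 but N^1 v_2 ≠ 0; then v_{j-1} := N · v_j for j = 2, …, 2.

Pick v_2 = (1, 0, 0)ᵀ.
Then v_1 = N · v_2 = (-2, -4, -4)ᵀ.

Sanity check: (A − (-3)·I) v_1 = (0, 0, 0)ᵀ = 0. ✓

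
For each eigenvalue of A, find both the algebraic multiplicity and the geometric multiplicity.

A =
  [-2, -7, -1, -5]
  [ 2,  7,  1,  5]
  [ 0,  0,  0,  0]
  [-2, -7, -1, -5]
λ = 0: alg = 4, geom = 3

Step 1 — factor the characteristic polynomial to read off the algebraic multiplicities:
  χ_A(x) = x^4

Step 2 — compute geometric multiplicities via the rank-nullity identity g(λ) = n − rank(A − λI):
  rank(A − (0)·I) = 1, so dim ker(A − (0)·I) = n − 1 = 3

Summary:
  λ = 0: algebraic multiplicity = 4, geometric multiplicity = 3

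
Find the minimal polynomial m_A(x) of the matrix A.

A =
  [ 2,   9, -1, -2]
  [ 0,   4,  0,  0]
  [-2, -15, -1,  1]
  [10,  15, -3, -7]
x^4 + 2*x^3 - 12*x^2 - 40*x - 32

The characteristic polynomial is χ_A(x) = (x - 4)*(x + 2)^3, so the eigenvalues are known. The minimal polynomial is
  m_A(x) = Π_λ (x − λ)^{k_λ}
where k_λ is the size of the *largest* Jordan block for λ (equivalently, the smallest k with (A − λI)^k v = 0 for every generalised eigenvector v of λ).

  λ = -2: largest Jordan block has size 3, contributing (x + 2)^3
  λ = 4: largest Jordan block has size 1, contributing (x − 4)

So m_A(x) = (x - 4)*(x + 2)^3 = x^4 + 2*x^3 - 12*x^2 - 40*x - 32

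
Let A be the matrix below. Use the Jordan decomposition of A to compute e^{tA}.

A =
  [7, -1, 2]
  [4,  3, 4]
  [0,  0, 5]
e^{tA} =
  [2*t*exp(5*t) + exp(5*t), -t*exp(5*t), 2*t*exp(5*t)]
  [4*t*exp(5*t), -2*t*exp(5*t) + exp(5*t), 4*t*exp(5*t)]
  [0, 0, exp(5*t)]

Strategy: write A = P · J · P⁻¹ where J is a Jordan canonical form, so e^{tA} = P · e^{tJ} · P⁻¹, and e^{tJ} can be computed block-by-block.

A has Jordan form
J =
  [5, 1, 0]
  [0, 5, 0]
  [0, 0, 5]
(up to reordering of blocks).

Per-block formulas:
  For a 2×2 Jordan block J_2(5): exp(t · J_2(5)) = e^(5t)·(I + t·N), where N is the 2×2 nilpotent shift.
  For a 1×1 block at λ = 5: exp(t · [5]) = [e^(5t)].

After assembling e^{tJ} and conjugating by P, we get:

e^{tA} =
  [2*t*exp(5*t) + exp(5*t), -t*exp(5*t), 2*t*exp(5*t)]
  [4*t*exp(5*t), -2*t*exp(5*t) + exp(5*t), 4*t*exp(5*t)]
  [0, 0, exp(5*t)]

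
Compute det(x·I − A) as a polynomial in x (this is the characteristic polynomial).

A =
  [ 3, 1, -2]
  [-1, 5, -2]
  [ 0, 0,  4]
x^3 - 12*x^2 + 48*x - 64

Expanding det(x·I − A) (e.g. by cofactor expansion or by noting that A is similar to its Jordan form J, which has the same characteristic polynomial as A) gives
  χ_A(x) = x^3 - 12*x^2 + 48*x - 64
which factors as (x - 4)^3. The eigenvalues (with algebraic multiplicities) are λ = 4 with multiplicity 3.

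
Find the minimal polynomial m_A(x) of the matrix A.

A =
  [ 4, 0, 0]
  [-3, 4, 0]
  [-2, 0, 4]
x^2 - 8*x + 16

The characteristic polynomial is χ_A(x) = (x - 4)^3, so the eigenvalues are known. The minimal polynomial is
  m_A(x) = Π_λ (x − λ)^{k_λ}
where k_λ is the size of the *largest* Jordan block for λ (equivalently, the smallest k with (A − λI)^k v = 0 for every generalised eigenvector v of λ).

  λ = 4: largest Jordan block has size 2, contributing (x − 4)^2

So m_A(x) = (x - 4)^2 = x^2 - 8*x + 16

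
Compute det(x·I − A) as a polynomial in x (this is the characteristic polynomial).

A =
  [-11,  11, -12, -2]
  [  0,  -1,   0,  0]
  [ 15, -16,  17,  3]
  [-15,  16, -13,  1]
x^4 - 6*x^3 + x^2 + 24*x + 16

Expanding det(x·I − A) (e.g. by cofactor expansion or by noting that A is similar to its Jordan form J, which has the same characteristic polynomial as A) gives
  χ_A(x) = x^4 - 6*x^3 + x^2 + 24*x + 16
which factors as (x - 4)^2*(x + 1)^2. The eigenvalues (with algebraic multiplicities) are λ = -1 with multiplicity 2, λ = 4 with multiplicity 2.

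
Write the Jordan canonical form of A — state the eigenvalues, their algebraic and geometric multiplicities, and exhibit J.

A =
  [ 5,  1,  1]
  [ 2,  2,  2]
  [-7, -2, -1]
J_3(2)

The characteristic polynomial is
  det(x·I − A) = x^3 - 6*x^2 + 12*x - 8 = (x - 2)^3

Eigenvalues and multiplicities (the geometric multiplicity of λ is n − rank(A − λI), which equals the number of Jordan blocks for λ):
  λ = 2: algebraic multiplicity = 3, geometric multiplicity = 1

Determining the block sizes for each eigenvalue:
  λ = 2: one block (gm = 1), so the single block has size am = 3 → block sizes [3]

Assembling the blocks gives a Jordan form
J =
  [2, 1, 0]
  [0, 2, 1]
  [0, 0, 2]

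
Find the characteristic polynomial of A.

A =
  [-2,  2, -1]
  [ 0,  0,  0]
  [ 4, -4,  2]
x^3

Expanding det(x·I − A) (e.g. by cofactor expansion or by noting that A is similar to its Jordan form J, which has the same characteristic polynomial as A) gives
  χ_A(x) = x^3
which factors as x^3. The eigenvalues (with algebraic multiplicities) are λ = 0 with multiplicity 3.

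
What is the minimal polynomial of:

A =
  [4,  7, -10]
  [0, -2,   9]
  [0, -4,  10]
x^3 - 12*x^2 + 48*x - 64

The characteristic polynomial is χ_A(x) = (x - 4)^3, so the eigenvalues are known. The minimal polynomial is
  m_A(x) = Π_λ (x − λ)^{k_λ}
where k_λ is the size of the *largest* Jordan block for λ (equivalently, the smallest k with (A − λI)^k v = 0 for every generalised eigenvector v of λ).

  λ = 4: largest Jordan block has size 3, contributing (x − 4)^3

So m_A(x) = (x - 4)^3 = x^3 - 12*x^2 + 48*x - 64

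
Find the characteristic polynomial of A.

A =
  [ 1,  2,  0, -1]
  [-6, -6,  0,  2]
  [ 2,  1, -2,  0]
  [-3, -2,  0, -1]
x^4 + 8*x^3 + 24*x^2 + 32*x + 16

Expanding det(x·I − A) (e.g. by cofactor expansion or by noting that A is similar to its Jordan form J, which has the same characteristic polynomial as A) gives
  χ_A(x) = x^4 + 8*x^3 + 24*x^2 + 32*x + 16
which factors as (x + 2)^4. The eigenvalues (with algebraic multiplicities) are λ = -2 with multiplicity 4.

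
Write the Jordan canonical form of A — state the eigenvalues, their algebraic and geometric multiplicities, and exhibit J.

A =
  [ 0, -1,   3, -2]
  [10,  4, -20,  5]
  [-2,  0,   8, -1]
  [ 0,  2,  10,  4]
J_2(4) ⊕ J_2(4)

The characteristic polynomial is
  det(x·I − A) = x^4 - 16*x^3 + 96*x^2 - 256*x + 256 = (x - 4)^4

Eigenvalues and multiplicities (the geometric multiplicity of λ is n − rank(A − λI), which equals the number of Jordan blocks for λ):
  λ = 4: algebraic multiplicity = 4, geometric multiplicity = 2

Determining the block sizes for each eigenvalue:
  λ = 4: with am = 4 and gm = 2, the partition is not yet determined (e.g. several partitions of 4 into 2 parts exist). Let N = A − (4)·I. Computing rank(N^1) = 2, rank(N^2) = 0; the number of blocks of size ≥ j is rank(N^{j−1}) − rank(N^j), giving [2, 2]. So we have 2 block(s) of size 2 → block sizes [2, 2]

Assembling the blocks gives a Jordan form
J =
  [4, 1, 0, 0]
  [0, 4, 0, 0]
  [0, 0, 4, 1]
  [0, 0, 0, 4]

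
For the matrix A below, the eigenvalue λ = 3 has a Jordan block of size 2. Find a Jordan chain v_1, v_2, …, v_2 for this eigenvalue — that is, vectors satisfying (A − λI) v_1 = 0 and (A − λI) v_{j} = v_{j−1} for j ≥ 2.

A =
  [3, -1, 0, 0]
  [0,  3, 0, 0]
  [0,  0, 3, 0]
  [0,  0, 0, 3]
A Jordan chain for λ = 3 of length 2:
v_1 = (-1, 0, 0, 0)ᵀ
v_2 = (0, 1, 0, 0)ᵀ

Let N = A − (3)·I. We want v_2 with N^2 v_2 = 0 but N^1 v_2 ≠ 0; then v_{j-1} := N · v_j for j = 2, …, 2.

Pick v_2 = (0, 1, 0, 0)ᵀ.
Then v_1 = N · v_2 = (-1, 0, 0, 0)ᵀ.

Sanity check: (A − (3)·I) v_1 = (0, 0, 0, 0)ᵀ = 0. ✓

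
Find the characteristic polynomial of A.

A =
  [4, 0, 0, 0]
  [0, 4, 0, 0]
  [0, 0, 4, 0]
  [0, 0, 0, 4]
x^4 - 16*x^3 + 96*x^2 - 256*x + 256

Expanding det(x·I − A) (e.g. by cofactor expansion or by noting that A is similar to its Jordan form J, which has the same characteristic polynomial as A) gives
  χ_A(x) = x^4 - 16*x^3 + 96*x^2 - 256*x + 256
which factors as (x - 4)^4. The eigenvalues (with algebraic multiplicities) are λ = 4 with multiplicity 4.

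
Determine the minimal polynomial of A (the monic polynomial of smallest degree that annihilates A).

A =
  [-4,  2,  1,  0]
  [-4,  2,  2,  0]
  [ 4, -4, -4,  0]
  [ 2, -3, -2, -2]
x^2 + 4*x + 4

The characteristic polynomial is χ_A(x) = (x + 2)^4, so the eigenvalues are known. The minimal polynomial is
  m_A(x) = Π_λ (x − λ)^{k_λ}
where k_λ is the size of the *largest* Jordan block for λ (equivalently, the smallest k with (A − λI)^k v = 0 for every generalised eigenvector v of λ).

  λ = -2: largest Jordan block has size 2, contributing (x + 2)^2

So m_A(x) = (x + 2)^2 = x^2 + 4*x + 4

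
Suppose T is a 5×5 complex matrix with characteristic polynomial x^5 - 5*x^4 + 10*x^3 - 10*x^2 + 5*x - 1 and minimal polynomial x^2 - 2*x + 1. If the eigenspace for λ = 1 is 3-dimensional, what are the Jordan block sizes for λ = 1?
Block sizes for λ = 1: [2, 2, 1]

Step 1 — from the characteristic polynomial, algebraic multiplicity of λ = 1 is 5. From dim ker(T − (1)·I) = 3, there are exactly 3 Jordan blocks for λ = 1.
Step 2 — from the minimal polynomial, the factor (x − 1)^2 tells us the largest block for λ = 1 has size 2.
Step 3 — with total size 5, 3 blocks, and largest block 2, the block sizes (in nonincreasing order) are [2, 2, 1].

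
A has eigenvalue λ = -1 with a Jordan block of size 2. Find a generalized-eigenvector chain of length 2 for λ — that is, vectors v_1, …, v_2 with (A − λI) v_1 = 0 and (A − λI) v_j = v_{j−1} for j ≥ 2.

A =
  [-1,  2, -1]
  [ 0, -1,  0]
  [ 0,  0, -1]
A Jordan chain for λ = -1 of length 2:
v_1 = (2, 0, 0)ᵀ
v_2 = (0, 1, 0)ᵀ

Let N = A − (-1)·I. We want v_2 with N^2 v_2 = 0 but N^1 v_2 ≠ 0; then v_{j-1} := N · v_j for j = 2, …, 2.

Pick v_2 = (0, 1, 0)ᵀ.
Then v_1 = N · v_2 = (2, 0, 0)ᵀ.

Sanity check: (A − (-1)·I) v_1 = (0, 0, 0)ᵀ = 0. ✓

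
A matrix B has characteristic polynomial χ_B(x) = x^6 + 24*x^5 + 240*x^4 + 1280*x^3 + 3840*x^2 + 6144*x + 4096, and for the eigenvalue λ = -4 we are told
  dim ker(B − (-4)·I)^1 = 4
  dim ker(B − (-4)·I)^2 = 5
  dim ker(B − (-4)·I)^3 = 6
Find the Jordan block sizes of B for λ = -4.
Block sizes for λ = -4: [3, 1, 1, 1]

From the dimensions of kernels of powers, the number of Jordan blocks of size at least j is d_j − d_{j−1} where d_j = dim ker(N^j) (with d_0 = 0). Computing the differences gives [4, 1, 1].
The number of blocks of size exactly k is (#blocks of size ≥ k) − (#blocks of size ≥ k + 1), so the partition is: 3 block(s) of size 1, 1 block(s) of size 3.
In nonincreasing order the block sizes are [3, 1, 1, 1].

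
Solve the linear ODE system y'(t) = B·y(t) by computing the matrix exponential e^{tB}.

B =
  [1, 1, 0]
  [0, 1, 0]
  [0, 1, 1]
e^{tB} =
  [exp(t), t*exp(t), 0]
  [0, exp(t), 0]
  [0, t*exp(t), exp(t)]

Strategy: write B = P · J · P⁻¹ where J is a Jordan canonical form, so e^{tB} = P · e^{tJ} · P⁻¹, and e^{tJ} can be computed block-by-block.

B has Jordan form
J =
  [1, 1, 0]
  [0, 1, 0]
  [0, 0, 1]
(up to reordering of blocks).

Per-block formulas:
  For a 2×2 Jordan block J_2(1): exp(t · J_2(1)) = e^(1t)·(I + t·N), where N is the 2×2 nilpotent shift.
  For a 1×1 block at λ = 1: exp(t · [1]) = [e^(1t)].

After assembling e^{tJ} and conjugating by P, we get:

e^{tB} =
  [exp(t), t*exp(t), 0]
  [0, exp(t), 0]
  [0, t*exp(t), exp(t)]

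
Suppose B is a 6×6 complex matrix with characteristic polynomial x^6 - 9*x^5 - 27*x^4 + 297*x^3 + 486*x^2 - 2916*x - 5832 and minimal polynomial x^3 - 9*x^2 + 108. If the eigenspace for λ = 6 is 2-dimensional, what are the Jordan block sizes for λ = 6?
Block sizes for λ = 6: [2, 1]

Step 1 — from the characteristic polynomial, algebraic multiplicity of λ = 6 is 3. From dim ker(B − (6)·I) = 2, there are exactly 2 Jordan blocks for λ = 6.
Step 2 — from the minimal polynomial, the factor (x − 6)^2 tells us the largest block for λ = 6 has size 2.
Step 3 — with total size 3, 2 blocks, and largest block 2, the block sizes (in nonincreasing order) are [2, 1].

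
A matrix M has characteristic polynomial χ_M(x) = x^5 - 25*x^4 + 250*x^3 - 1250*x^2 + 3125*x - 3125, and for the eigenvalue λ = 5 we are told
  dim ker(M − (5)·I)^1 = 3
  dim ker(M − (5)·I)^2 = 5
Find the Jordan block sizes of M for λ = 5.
Block sizes for λ = 5: [2, 2, 1]

From the dimensions of kernels of powers, the number of Jordan blocks of size at least j is d_j − d_{j−1} where d_j = dim ker(N^j) (with d_0 = 0). Computing the differences gives [3, 2].
The number of blocks of size exactly k is (#blocks of size ≥ k) − (#blocks of size ≥ k + 1), so the partition is: 1 block(s) of size 1, 2 block(s) of size 2.
In nonincreasing order the block sizes are [2, 2, 1].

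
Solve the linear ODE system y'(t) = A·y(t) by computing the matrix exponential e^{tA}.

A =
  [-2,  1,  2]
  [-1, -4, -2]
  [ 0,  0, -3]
e^{tA} =
  [t*exp(-3*t) + exp(-3*t), t*exp(-3*t), 2*t*exp(-3*t)]
  [-t*exp(-3*t), -t*exp(-3*t) + exp(-3*t), -2*t*exp(-3*t)]
  [0, 0, exp(-3*t)]

Strategy: write A = P · J · P⁻¹ where J is a Jordan canonical form, so e^{tA} = P · e^{tJ} · P⁻¹, and e^{tJ} can be computed block-by-block.

A has Jordan form
J =
  [-3,  1,  0]
  [ 0, -3,  0]
  [ 0,  0, -3]
(up to reordering of blocks).

Per-block formulas:
  For a 2×2 Jordan block J_2(-3): exp(t · J_2(-3)) = e^(-3t)·(I + t·N), where N is the 2×2 nilpotent shift.
  For a 1×1 block at λ = -3: exp(t · [-3]) = [e^(-3t)].

After assembling e^{tJ} and conjugating by P, we get:

e^{tA} =
  [t*exp(-3*t) + exp(-3*t), t*exp(-3*t), 2*t*exp(-3*t)]
  [-t*exp(-3*t), -t*exp(-3*t) + exp(-3*t), -2*t*exp(-3*t)]
  [0, 0, exp(-3*t)]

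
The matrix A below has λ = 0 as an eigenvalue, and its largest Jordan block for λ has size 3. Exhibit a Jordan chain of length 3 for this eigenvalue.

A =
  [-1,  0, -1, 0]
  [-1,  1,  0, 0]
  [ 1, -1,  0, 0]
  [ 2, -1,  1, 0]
A Jordan chain for λ = 0 of length 3:
v_1 = (1, 1, -1, -2)ᵀ
v_2 = (0, 1, -1, -1)ᵀ
v_3 = (0, 1, 0, 0)ᵀ

Let N = A − (0)·I. We want v_3 with N^3 v_3 = 0 but N^2 v_3 ≠ 0; then v_{j-1} := N · v_j for j = 3, …, 2.

Pick v_3 = (0, 1, 0, 0)ᵀ.
Then v_2 = N · v_3 = (0, 1, -1, -1)ᵀ.
Then v_1 = N · v_2 = (1, 1, -1, -2)ᵀ.

Sanity check: (A − (0)·I) v_1 = (0, 0, 0, 0)ᵀ = 0. ✓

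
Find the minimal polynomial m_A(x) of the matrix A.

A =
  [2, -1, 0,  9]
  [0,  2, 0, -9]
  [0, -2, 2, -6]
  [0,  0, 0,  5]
x^3 - 9*x^2 + 24*x - 20

The characteristic polynomial is χ_A(x) = (x - 5)*(x - 2)^3, so the eigenvalues are known. The minimal polynomial is
  m_A(x) = Π_λ (x − λ)^{k_λ}
where k_λ is the size of the *largest* Jordan block for λ (equivalently, the smallest k with (A − λI)^k v = 0 for every generalised eigenvector v of λ).

  λ = 2: largest Jordan block has size 2, contributing (x − 2)^2
  λ = 5: largest Jordan block has size 1, contributing (x − 5)

So m_A(x) = (x - 5)*(x - 2)^2 = x^3 - 9*x^2 + 24*x - 20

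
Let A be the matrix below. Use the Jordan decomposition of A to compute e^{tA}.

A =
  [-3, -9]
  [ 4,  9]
e^{tA} =
  [-6*t*exp(3*t) + exp(3*t), -9*t*exp(3*t)]
  [4*t*exp(3*t), 6*t*exp(3*t) + exp(3*t)]

Strategy: write A = P · J · P⁻¹ where J is a Jordan canonical form, so e^{tA} = P · e^{tJ} · P⁻¹, and e^{tJ} can be computed block-by-block.

A has Jordan form
J =
  [3, 1]
  [0, 3]
(up to reordering of blocks).

Per-block formulas:
  For a 2×2 Jordan block J_2(3): exp(t · J_2(3)) = e^(3t)·(I + t·N), where N is the 2×2 nilpotent shift.

After assembling e^{tJ} and conjugating by P, we get:

e^{tA} =
  [-6*t*exp(3*t) + exp(3*t), -9*t*exp(3*t)]
  [4*t*exp(3*t), 6*t*exp(3*t) + exp(3*t)]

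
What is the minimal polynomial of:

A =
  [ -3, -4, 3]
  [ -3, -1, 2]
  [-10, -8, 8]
x^3 - 4*x^2 + 5*x - 2

The characteristic polynomial is χ_A(x) = (x - 2)*(x - 1)^2, so the eigenvalues are known. The minimal polynomial is
  m_A(x) = Π_λ (x − λ)^{k_λ}
where k_λ is the size of the *largest* Jordan block for λ (equivalently, the smallest k with (A − λI)^k v = 0 for every generalised eigenvector v of λ).

  λ = 1: largest Jordan block has size 2, contributing (x − 1)^2
  λ = 2: largest Jordan block has size 1, contributing (x − 2)

So m_A(x) = (x - 2)*(x - 1)^2 = x^3 - 4*x^2 + 5*x - 2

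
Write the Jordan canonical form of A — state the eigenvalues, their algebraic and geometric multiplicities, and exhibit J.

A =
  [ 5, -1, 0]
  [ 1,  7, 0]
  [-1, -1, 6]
J_2(6) ⊕ J_1(6)

The characteristic polynomial is
  det(x·I − A) = x^3 - 18*x^2 + 108*x - 216 = (x - 6)^3

Eigenvalues and multiplicities (the geometric multiplicity of λ is n − rank(A − λI), which equals the number of Jordan blocks for λ):
  λ = 6: algebraic multiplicity = 3, geometric multiplicity = 2

Determining the block sizes for each eigenvalue:
  λ = 6: 2 blocks summing to 3 forces exactly one block of size 2 and the rest size 1 → block sizes [2, 1]

Assembling the blocks gives a Jordan form
J =
  [6, 1, 0]
  [0, 6, 0]
  [0, 0, 6]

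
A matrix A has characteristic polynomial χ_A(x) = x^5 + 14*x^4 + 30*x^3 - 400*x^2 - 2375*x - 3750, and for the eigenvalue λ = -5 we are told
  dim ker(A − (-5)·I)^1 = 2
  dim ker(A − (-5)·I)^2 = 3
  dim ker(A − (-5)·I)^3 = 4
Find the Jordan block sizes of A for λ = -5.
Block sizes for λ = -5: [3, 1]

From the dimensions of kernels of powers, the number of Jordan blocks of size at least j is d_j − d_{j−1} where d_j = dim ker(N^j) (with d_0 = 0). Computing the differences gives [2, 1, 1].
The number of blocks of size exactly k is (#blocks of size ≥ k) − (#blocks of size ≥ k + 1), so the partition is: 1 block(s) of size 1, 1 block(s) of size 3.
In nonincreasing order the block sizes are [3, 1].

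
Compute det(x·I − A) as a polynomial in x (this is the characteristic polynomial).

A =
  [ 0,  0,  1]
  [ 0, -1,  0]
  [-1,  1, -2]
x^3 + 3*x^2 + 3*x + 1

Expanding det(x·I − A) (e.g. by cofactor expansion or by noting that A is similar to its Jordan form J, which has the same characteristic polynomial as A) gives
  χ_A(x) = x^3 + 3*x^2 + 3*x + 1
which factors as (x + 1)^3. The eigenvalues (with algebraic multiplicities) are λ = -1 with multiplicity 3.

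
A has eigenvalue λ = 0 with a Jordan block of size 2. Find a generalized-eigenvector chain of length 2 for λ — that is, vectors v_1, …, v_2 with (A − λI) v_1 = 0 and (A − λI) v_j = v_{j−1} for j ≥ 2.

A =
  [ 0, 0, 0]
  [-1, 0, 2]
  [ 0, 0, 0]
A Jordan chain for λ = 0 of length 2:
v_1 = (0, -1, 0)ᵀ
v_2 = (1, 0, 0)ᵀ

Let N = A − (0)·I. We want v_2 with N^2 v_2 = 0 but N^1 v_2 ≠ 0; then v_{j-1} := N · v_j for j = 2, …, 2.

Pick v_2 = (1, 0, 0)ᵀ.
Then v_1 = N · v_2 = (0, -1, 0)ᵀ.

Sanity check: (A − (0)·I) v_1 = (0, 0, 0)ᵀ = 0. ✓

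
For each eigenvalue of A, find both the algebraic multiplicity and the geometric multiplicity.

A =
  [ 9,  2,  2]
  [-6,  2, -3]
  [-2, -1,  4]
λ = 5: alg = 3, geom = 2

Step 1 — factor the characteristic polynomial to read off the algebraic multiplicities:
  χ_A(x) = (x - 5)^3

Step 2 — compute geometric multiplicities via the rank-nullity identity g(λ) = n − rank(A − λI):
  rank(A − (5)·I) = 1, so dim ker(A − (5)·I) = n − 1 = 2

Summary:
  λ = 5: algebraic multiplicity = 3, geometric multiplicity = 2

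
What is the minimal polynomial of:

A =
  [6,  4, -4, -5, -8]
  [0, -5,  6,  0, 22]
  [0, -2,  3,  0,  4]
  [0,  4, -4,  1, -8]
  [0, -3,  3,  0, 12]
x^3 - 10*x^2 + 27*x - 18

The characteristic polynomial is χ_A(x) = (x - 6)^2*(x - 3)*(x - 1)^2, so the eigenvalues are known. The minimal polynomial is
  m_A(x) = Π_λ (x − λ)^{k_λ}
where k_λ is the size of the *largest* Jordan block for λ (equivalently, the smallest k with (A − λI)^k v = 0 for every generalised eigenvector v of λ).

  λ = 1: largest Jordan block has size 1, contributing (x − 1)
  λ = 3: largest Jordan block has size 1, contributing (x − 3)
  λ = 6: largest Jordan block has size 1, contributing (x − 6)

So m_A(x) = (x - 6)*(x - 3)*(x - 1) = x^3 - 10*x^2 + 27*x - 18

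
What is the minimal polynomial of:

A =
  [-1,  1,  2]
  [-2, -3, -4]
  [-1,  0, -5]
x^3 + 9*x^2 + 27*x + 27

The characteristic polynomial is χ_A(x) = (x + 3)^3, so the eigenvalues are known. The minimal polynomial is
  m_A(x) = Π_λ (x − λ)^{k_λ}
where k_λ is the size of the *largest* Jordan block for λ (equivalently, the smallest k with (A − λI)^k v = 0 for every generalised eigenvector v of λ).

  λ = -3: largest Jordan block has size 3, contributing (x + 3)^3

So m_A(x) = (x + 3)^3 = x^3 + 9*x^2 + 27*x + 27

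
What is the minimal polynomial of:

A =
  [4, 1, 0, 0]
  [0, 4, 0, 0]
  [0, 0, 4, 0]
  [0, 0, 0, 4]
x^2 - 8*x + 16

The characteristic polynomial is χ_A(x) = (x - 4)^4, so the eigenvalues are known. The minimal polynomial is
  m_A(x) = Π_λ (x − λ)^{k_λ}
where k_λ is the size of the *largest* Jordan block for λ (equivalently, the smallest k with (A − λI)^k v = 0 for every generalised eigenvector v of λ).

  λ = 4: largest Jordan block has size 2, contributing (x − 4)^2

So m_A(x) = (x - 4)^2 = x^2 - 8*x + 16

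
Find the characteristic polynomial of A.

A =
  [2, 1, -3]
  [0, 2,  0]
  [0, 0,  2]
x^3 - 6*x^2 + 12*x - 8

Expanding det(x·I − A) (e.g. by cofactor expansion or by noting that A is similar to its Jordan form J, which has the same characteristic polynomial as A) gives
  χ_A(x) = x^3 - 6*x^2 + 12*x - 8
which factors as (x - 2)^3. The eigenvalues (with algebraic multiplicities) are λ = 2 with multiplicity 3.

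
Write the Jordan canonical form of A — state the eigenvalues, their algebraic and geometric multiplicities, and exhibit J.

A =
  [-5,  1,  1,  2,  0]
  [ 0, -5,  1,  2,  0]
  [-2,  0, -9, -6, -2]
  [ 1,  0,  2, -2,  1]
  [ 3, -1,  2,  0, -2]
J_3(-5) ⊕ J_2(-4)

The characteristic polynomial is
  det(x·I − A) = x^5 + 23*x^4 + 211*x^3 + 965*x^2 + 2200*x + 2000 = (x + 4)^2*(x + 5)^3

Eigenvalues and multiplicities (the geometric multiplicity of λ is n − rank(A − λI), which equals the number of Jordan blocks for λ):
  λ = -5: algebraic multiplicity = 3, geometric multiplicity = 1
  λ = -4: algebraic multiplicity = 2, geometric multiplicity = 1

Determining the block sizes for each eigenvalue:
  λ = -5: one block (gm = 1), so the single block has size am = 3 → block sizes [3]
  λ = -4: one block (gm = 1), so the single block has size am = 2 → block sizes [2]

Assembling the blocks gives a Jordan form
J =
  [-5,  1,  0,  0,  0]
  [ 0, -5,  1,  0,  0]
  [ 0,  0, -5,  0,  0]
  [ 0,  0,  0, -4,  1]
  [ 0,  0,  0,  0, -4]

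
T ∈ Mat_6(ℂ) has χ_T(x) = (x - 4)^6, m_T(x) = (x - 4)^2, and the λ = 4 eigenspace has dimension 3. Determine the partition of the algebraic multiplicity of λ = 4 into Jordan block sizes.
Block sizes for λ = 4: [2, 2, 2]

Step 1 — from the characteristic polynomial, algebraic multiplicity of λ = 4 is 6. From dim ker(T − (4)·I) = 3, there are exactly 3 Jordan blocks for λ = 4.
Step 2 — from the minimal polynomial, the factor (x − 4)^2 tells us the largest block for λ = 4 has size 2.
Step 3 — with total size 6, 3 blocks, and largest block 2, the block sizes (in nonincreasing order) are [2, 2, 2].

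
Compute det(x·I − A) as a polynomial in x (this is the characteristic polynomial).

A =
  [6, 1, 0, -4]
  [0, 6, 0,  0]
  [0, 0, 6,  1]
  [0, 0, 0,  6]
x^4 - 24*x^3 + 216*x^2 - 864*x + 1296

Expanding det(x·I − A) (e.g. by cofactor expansion or by noting that A is similar to its Jordan form J, which has the same characteristic polynomial as A) gives
  χ_A(x) = x^4 - 24*x^3 + 216*x^2 - 864*x + 1296
which factors as (x - 6)^4. The eigenvalues (with algebraic multiplicities) are λ = 6 with multiplicity 4.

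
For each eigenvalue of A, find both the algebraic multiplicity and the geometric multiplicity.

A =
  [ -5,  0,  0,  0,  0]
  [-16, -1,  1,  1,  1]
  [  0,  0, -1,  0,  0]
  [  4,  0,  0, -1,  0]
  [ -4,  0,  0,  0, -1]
λ = -5: alg = 1, geom = 1; λ = -1: alg = 4, geom = 3

Step 1 — factor the characteristic polynomial to read off the algebraic multiplicities:
  χ_A(x) = (x + 1)^4*(x + 5)

Step 2 — compute geometric multiplicities via the rank-nullity identity g(λ) = n − rank(A − λI):
  rank(A − (-5)·I) = 4, so dim ker(A − (-5)·I) = n − 4 = 1
  rank(A − (-1)·I) = 2, so dim ker(A − (-1)·I) = n − 2 = 3

Summary:
  λ = -5: algebraic multiplicity = 1, geometric multiplicity = 1
  λ = -1: algebraic multiplicity = 4, geometric multiplicity = 3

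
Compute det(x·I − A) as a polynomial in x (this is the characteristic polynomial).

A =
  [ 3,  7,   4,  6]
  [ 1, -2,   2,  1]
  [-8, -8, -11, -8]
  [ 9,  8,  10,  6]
x^4 + 4*x^3 - 18*x^2 - 108*x - 135

Expanding det(x·I − A) (e.g. by cofactor expansion or by noting that A is similar to its Jordan form J, which has the same characteristic polynomial as A) gives
  χ_A(x) = x^4 + 4*x^3 - 18*x^2 - 108*x - 135
which factors as (x - 5)*(x + 3)^3. The eigenvalues (with algebraic multiplicities) are λ = -3 with multiplicity 3, λ = 5 with multiplicity 1.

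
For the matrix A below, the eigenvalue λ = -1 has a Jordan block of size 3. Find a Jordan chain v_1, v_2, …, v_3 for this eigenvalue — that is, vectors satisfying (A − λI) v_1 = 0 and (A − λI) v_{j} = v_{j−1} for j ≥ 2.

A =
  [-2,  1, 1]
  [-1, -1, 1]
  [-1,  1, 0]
A Jordan chain for λ = -1 of length 3:
v_1 = (-1, 0, -1)ᵀ
v_2 = (-1, -1, -1)ᵀ
v_3 = (1, 0, 0)ᵀ

Let N = A − (-1)·I. We want v_3 with N^3 v_3 = 0 but N^2 v_3 ≠ 0; then v_{j-1} := N · v_j for j = 3, …, 2.

Pick v_3 = (1, 0, 0)ᵀ.
Then v_2 = N · v_3 = (-1, -1, -1)ᵀ.
Then v_1 = N · v_2 = (-1, 0, -1)ᵀ.

Sanity check: (A − (-1)·I) v_1 = (0, 0, 0)ᵀ = 0. ✓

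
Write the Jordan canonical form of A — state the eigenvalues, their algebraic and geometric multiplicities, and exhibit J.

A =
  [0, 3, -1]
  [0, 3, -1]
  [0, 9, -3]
J_2(0) ⊕ J_1(0)

The characteristic polynomial is
  det(x·I − A) = x^3

Eigenvalues and multiplicities (the geometric multiplicity of λ is n − rank(A − λI), which equals the number of Jordan blocks for λ):
  λ = 0: algebraic multiplicity = 3, geometric multiplicity = 2

Determining the block sizes for each eigenvalue:
  λ = 0: 2 blocks summing to 3 forces exactly one block of size 2 and the rest size 1 → block sizes [2, 1]

Assembling the blocks gives a Jordan form
J =
  [0, 1, 0]
  [0, 0, 0]
  [0, 0, 0]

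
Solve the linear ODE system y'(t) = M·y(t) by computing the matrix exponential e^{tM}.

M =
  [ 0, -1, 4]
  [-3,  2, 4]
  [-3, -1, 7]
e^{tM} =
  [-3*t*exp(3*t) + exp(3*t), -t*exp(3*t), 4*t*exp(3*t)]
  [-3*t*exp(3*t), -t*exp(3*t) + exp(3*t), 4*t*exp(3*t)]
  [-3*t*exp(3*t), -t*exp(3*t), 4*t*exp(3*t) + exp(3*t)]

Strategy: write M = P · J · P⁻¹ where J is a Jordan canonical form, so e^{tM} = P · e^{tJ} · P⁻¹, and e^{tJ} can be computed block-by-block.

M has Jordan form
J =
  [3, 1, 0]
  [0, 3, 0]
  [0, 0, 3]
(up to reordering of blocks).

Per-block formulas:
  For a 1×1 block at λ = 3: exp(t · [3]) = [e^(3t)].
  For a 2×2 Jordan block J_2(3): exp(t · J_2(3)) = e^(3t)·(I + t·N), where N is the 2×2 nilpotent shift.

After assembling e^{tJ} and conjugating by P, we get:

e^{tM} =
  [-3*t*exp(3*t) + exp(3*t), -t*exp(3*t), 4*t*exp(3*t)]
  [-3*t*exp(3*t), -t*exp(3*t) + exp(3*t), 4*t*exp(3*t)]
  [-3*t*exp(3*t), -t*exp(3*t), 4*t*exp(3*t) + exp(3*t)]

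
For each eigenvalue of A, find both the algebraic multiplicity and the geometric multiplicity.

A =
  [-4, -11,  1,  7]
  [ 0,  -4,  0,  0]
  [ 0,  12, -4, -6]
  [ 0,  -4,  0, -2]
λ = -4: alg = 3, geom = 2; λ = -2: alg = 1, geom = 1

Step 1 — factor the characteristic polynomial to read off the algebraic multiplicities:
  χ_A(x) = (x + 2)*(x + 4)^3

Step 2 — compute geometric multiplicities via the rank-nullity identity g(λ) = n − rank(A − λI):
  rank(A − (-4)·I) = 2, so dim ker(A − (-4)·I) = n − 2 = 2
  rank(A − (-2)·I) = 3, so dim ker(A − (-2)·I) = n − 3 = 1

Summary:
  λ = -4: algebraic multiplicity = 3, geometric multiplicity = 2
  λ = -2: algebraic multiplicity = 1, geometric multiplicity = 1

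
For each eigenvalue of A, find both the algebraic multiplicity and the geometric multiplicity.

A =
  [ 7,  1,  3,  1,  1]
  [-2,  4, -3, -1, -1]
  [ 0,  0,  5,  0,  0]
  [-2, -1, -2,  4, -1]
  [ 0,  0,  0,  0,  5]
λ = 5: alg = 5, geom = 3

Step 1 — factor the characteristic polynomial to read off the algebraic multiplicities:
  χ_A(x) = (x - 5)^5

Step 2 — compute geometric multiplicities via the rank-nullity identity g(λ) = n − rank(A − λI):
  rank(A − (5)·I) = 2, so dim ker(A − (5)·I) = n − 2 = 3

Summary:
  λ = 5: algebraic multiplicity = 5, geometric multiplicity = 3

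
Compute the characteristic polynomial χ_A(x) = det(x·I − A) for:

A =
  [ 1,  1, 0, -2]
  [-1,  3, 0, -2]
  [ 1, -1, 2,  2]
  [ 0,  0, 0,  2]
x^4 - 8*x^3 + 24*x^2 - 32*x + 16

Expanding det(x·I − A) (e.g. by cofactor expansion or by noting that A is similar to its Jordan form J, which has the same characteristic polynomial as A) gives
  χ_A(x) = x^4 - 8*x^3 + 24*x^2 - 32*x + 16
which factors as (x - 2)^4. The eigenvalues (with algebraic multiplicities) are λ = 2 with multiplicity 4.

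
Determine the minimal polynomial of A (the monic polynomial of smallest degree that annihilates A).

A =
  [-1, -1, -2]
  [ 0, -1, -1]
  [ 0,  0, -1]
x^3 + 3*x^2 + 3*x + 1

The characteristic polynomial is χ_A(x) = (x + 1)^3, so the eigenvalues are known. The minimal polynomial is
  m_A(x) = Π_λ (x − λ)^{k_λ}
where k_λ is the size of the *largest* Jordan block for λ (equivalently, the smallest k with (A − λI)^k v = 0 for every generalised eigenvector v of λ).

  λ = -1: largest Jordan block has size 3, contributing (x + 1)^3

So m_A(x) = (x + 1)^3 = x^3 + 3*x^2 + 3*x + 1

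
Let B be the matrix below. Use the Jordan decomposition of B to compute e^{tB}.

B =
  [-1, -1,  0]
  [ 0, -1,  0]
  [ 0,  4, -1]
e^{tB} =
  [exp(-t), -t*exp(-t), 0]
  [0, exp(-t), 0]
  [0, 4*t*exp(-t), exp(-t)]

Strategy: write B = P · J · P⁻¹ where J is a Jordan canonical form, so e^{tB} = P · e^{tJ} · P⁻¹, and e^{tJ} can be computed block-by-block.

B has Jordan form
J =
  [-1,  1,  0]
  [ 0, -1,  0]
  [ 0,  0, -1]
(up to reordering of blocks).

Per-block formulas:
  For a 1×1 block at λ = -1: exp(t · [-1]) = [e^(-1t)].
  For a 2×2 Jordan block J_2(-1): exp(t · J_2(-1)) = e^(-1t)·(I + t·N), where N is the 2×2 nilpotent shift.

After assembling e^{tJ} and conjugating by P, we get:

e^{tB} =
  [exp(-t), -t*exp(-t), 0]
  [0, exp(-t), 0]
  [0, 4*t*exp(-t), exp(-t)]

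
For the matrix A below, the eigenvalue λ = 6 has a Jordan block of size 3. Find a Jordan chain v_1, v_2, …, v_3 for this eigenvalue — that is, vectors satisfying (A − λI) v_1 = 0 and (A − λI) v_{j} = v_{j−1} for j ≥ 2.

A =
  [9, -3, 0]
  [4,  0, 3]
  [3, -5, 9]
A Jordan chain for λ = 6 of length 3:
v_1 = (-3, -3, -2)ᵀ
v_2 = (3, 4, 3)ᵀ
v_3 = (1, 0, 0)ᵀ

Let N = A − (6)·I. We want v_3 with N^3 v_3 = 0 but N^2 v_3 ≠ 0; then v_{j-1} := N · v_j for j = 3, …, 2.

Pick v_3 = (1, 0, 0)ᵀ.
Then v_2 = N · v_3 = (3, 4, 3)ᵀ.
Then v_1 = N · v_2 = (-3, -3, -2)ᵀ.

Sanity check: (A − (6)·I) v_1 = (0, 0, 0)ᵀ = 0. ✓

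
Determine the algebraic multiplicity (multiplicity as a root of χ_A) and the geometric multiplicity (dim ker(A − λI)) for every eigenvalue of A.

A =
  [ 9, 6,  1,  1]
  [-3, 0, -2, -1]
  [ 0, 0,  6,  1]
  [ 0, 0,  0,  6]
λ = 3: alg = 1, geom = 1; λ = 6: alg = 3, geom = 1

Step 1 — factor the characteristic polynomial to read off the algebraic multiplicities:
  χ_A(x) = (x - 6)^3*(x - 3)

Step 2 — compute geometric multiplicities via the rank-nullity identity g(λ) = n − rank(A − λI):
  rank(A − (3)·I) = 3, so dim ker(A − (3)·I) = n − 3 = 1
  rank(A − (6)·I) = 3, so dim ker(A − (6)·I) = n − 3 = 1

Summary:
  λ = 3: algebraic multiplicity = 1, geometric multiplicity = 1
  λ = 6: algebraic multiplicity = 3, geometric multiplicity = 1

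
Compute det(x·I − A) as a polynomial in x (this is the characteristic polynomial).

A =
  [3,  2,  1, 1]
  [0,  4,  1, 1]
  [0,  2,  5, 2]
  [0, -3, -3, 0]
x^4 - 12*x^3 + 54*x^2 - 108*x + 81

Expanding det(x·I − A) (e.g. by cofactor expansion or by noting that A is similar to its Jordan form J, which has the same characteristic polynomial as A) gives
  χ_A(x) = x^4 - 12*x^3 + 54*x^2 - 108*x + 81
which factors as (x - 3)^4. The eigenvalues (with algebraic multiplicities) are λ = 3 with multiplicity 4.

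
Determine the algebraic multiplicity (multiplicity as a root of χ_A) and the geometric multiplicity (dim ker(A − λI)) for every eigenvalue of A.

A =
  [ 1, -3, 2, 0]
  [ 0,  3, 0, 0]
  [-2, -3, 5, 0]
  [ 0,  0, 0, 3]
λ = 3: alg = 4, geom = 3

Step 1 — factor the characteristic polynomial to read off the algebraic multiplicities:
  χ_A(x) = (x - 3)^4

Step 2 — compute geometric multiplicities via the rank-nullity identity g(λ) = n − rank(A − λI):
  rank(A − (3)·I) = 1, so dim ker(A − (3)·I) = n − 1 = 3

Summary:
  λ = 3: algebraic multiplicity = 4, geometric multiplicity = 3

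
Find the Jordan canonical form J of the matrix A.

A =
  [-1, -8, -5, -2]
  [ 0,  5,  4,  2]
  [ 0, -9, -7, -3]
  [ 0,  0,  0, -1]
J_3(-1) ⊕ J_1(-1)

The characteristic polynomial is
  det(x·I − A) = x^4 + 4*x^3 + 6*x^2 + 4*x + 1 = (x + 1)^4

Eigenvalues and multiplicities (the geometric multiplicity of λ is n − rank(A − λI), which equals the number of Jordan blocks for λ):
  λ = -1: algebraic multiplicity = 4, geometric multiplicity = 2

Determining the block sizes for each eigenvalue:
  λ = -1: with am = 4 and gm = 2, the partition is not yet determined (e.g. several partitions of 4 into 2 parts exist). Let N = A − (-1)·I. Computing rank(N^1) = 2, rank(N^2) = 1, rank(N^3) = 0; the number of blocks of size ≥ j is rank(N^{j−1}) − rank(N^j), giving [2, 1, 1]. So we have 1 block(s) of size 3, 1 block(s) of size 1 → block sizes [3, 1]

Assembling the blocks gives a Jordan form
J =
  [-1,  1,  0,  0]
  [ 0, -1,  1,  0]
  [ 0,  0, -1,  0]
  [ 0,  0,  0, -1]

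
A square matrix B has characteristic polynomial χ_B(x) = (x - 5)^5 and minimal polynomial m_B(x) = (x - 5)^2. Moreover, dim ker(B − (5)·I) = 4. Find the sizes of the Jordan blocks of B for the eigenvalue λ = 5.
Block sizes for λ = 5: [2, 1, 1, 1]

Step 1 — from the characteristic polynomial, algebraic multiplicity of λ = 5 is 5. From dim ker(B − (5)·I) = 4, there are exactly 4 Jordan blocks for λ = 5.
Step 2 — from the minimal polynomial, the factor (x − 5)^2 tells us the largest block for λ = 5 has size 2.
Step 3 — with total size 5, 4 blocks, and largest block 2, the block sizes (in nonincreasing order) are [2, 1, 1, 1].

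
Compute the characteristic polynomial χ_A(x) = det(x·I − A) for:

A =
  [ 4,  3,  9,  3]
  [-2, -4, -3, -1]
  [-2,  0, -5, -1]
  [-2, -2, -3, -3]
x^4 + 8*x^3 + 24*x^2 + 32*x + 16

Expanding det(x·I − A) (e.g. by cofactor expansion or by noting that A is similar to its Jordan form J, which has the same characteristic polynomial as A) gives
  χ_A(x) = x^4 + 8*x^3 + 24*x^2 + 32*x + 16
which factors as (x + 2)^4. The eigenvalues (with algebraic multiplicities) are λ = -2 with multiplicity 4.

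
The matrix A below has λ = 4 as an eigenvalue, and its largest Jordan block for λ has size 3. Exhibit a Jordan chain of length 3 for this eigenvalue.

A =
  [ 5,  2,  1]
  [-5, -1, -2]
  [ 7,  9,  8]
A Jordan chain for λ = 4 of length 3:
v_1 = (-2, 6, -10)ᵀ
v_2 = (1, -5, 7)ᵀ
v_3 = (1, 0, 0)ᵀ

Let N = A − (4)·I. We want v_3 with N^3 v_3 = 0 but N^2 v_3 ≠ 0; then v_{j-1} := N · v_j for j = 3, …, 2.

Pick v_3 = (1, 0, 0)ᵀ.
Then v_2 = N · v_3 = (1, -5, 7)ᵀ.
Then v_1 = N · v_2 = (-2, 6, -10)ᵀ.

Sanity check: (A − (4)·I) v_1 = (0, 0, 0)ᵀ = 0. ✓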